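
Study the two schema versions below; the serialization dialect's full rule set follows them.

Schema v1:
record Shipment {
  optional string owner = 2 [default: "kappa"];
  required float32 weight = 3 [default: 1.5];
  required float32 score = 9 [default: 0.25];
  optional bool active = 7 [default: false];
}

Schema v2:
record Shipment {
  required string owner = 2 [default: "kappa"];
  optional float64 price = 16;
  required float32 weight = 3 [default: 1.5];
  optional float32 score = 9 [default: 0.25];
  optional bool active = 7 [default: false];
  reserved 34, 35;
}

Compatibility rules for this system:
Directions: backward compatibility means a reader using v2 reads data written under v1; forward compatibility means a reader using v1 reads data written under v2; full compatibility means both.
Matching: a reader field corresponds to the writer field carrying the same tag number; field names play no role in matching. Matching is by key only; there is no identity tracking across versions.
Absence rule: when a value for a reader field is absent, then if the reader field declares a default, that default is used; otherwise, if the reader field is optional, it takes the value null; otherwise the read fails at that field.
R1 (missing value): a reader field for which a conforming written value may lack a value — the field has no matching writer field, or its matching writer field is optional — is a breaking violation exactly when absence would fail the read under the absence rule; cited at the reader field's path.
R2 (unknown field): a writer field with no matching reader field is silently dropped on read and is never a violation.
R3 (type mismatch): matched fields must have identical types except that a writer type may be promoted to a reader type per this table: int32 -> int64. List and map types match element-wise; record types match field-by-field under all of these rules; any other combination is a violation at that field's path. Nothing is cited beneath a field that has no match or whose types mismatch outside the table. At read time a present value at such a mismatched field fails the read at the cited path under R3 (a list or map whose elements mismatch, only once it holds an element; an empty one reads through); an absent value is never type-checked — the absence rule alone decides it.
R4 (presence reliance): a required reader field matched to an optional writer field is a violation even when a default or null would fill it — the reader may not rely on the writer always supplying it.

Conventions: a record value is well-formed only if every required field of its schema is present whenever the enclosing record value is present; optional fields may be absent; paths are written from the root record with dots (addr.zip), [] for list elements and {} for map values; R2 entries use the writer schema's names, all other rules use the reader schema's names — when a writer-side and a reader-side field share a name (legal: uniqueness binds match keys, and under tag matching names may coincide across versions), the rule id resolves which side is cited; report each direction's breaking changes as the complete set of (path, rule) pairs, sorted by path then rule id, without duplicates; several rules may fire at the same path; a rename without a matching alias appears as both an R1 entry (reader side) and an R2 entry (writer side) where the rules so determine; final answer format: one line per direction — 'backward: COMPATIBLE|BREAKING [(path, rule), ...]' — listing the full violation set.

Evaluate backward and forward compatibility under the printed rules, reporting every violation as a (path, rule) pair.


backward: BREAKING [(owner, R4)]; forward: BREAKING [(score, R4)]

each type pair in Shipment: writer, then reader
backward analysis of Shipment with v2 as reader and v1 as writer:
  owner: string -> string, writer optional; from owner
  price: no writer match
  weight: float32 -> float32, writer required; from weight
  score: float32 -> float32, writer required; from score
  active: bool -> bool, writer optional; from active
  R4 fires at owner
  => backward: BREAKING (1)
forward analysis of Shipment with v1 as reader and v2 as writer:
  owner: string -> string, writer required; from owner
  weight: float32 -> float32, writer required; from weight
  score: float32 -> float32, writer optional; from score
  active: bool -> bool, writer optional; from active
  price (writer side), unknown to reader
  R4 fires at score
  => forward: BREAKING (1)


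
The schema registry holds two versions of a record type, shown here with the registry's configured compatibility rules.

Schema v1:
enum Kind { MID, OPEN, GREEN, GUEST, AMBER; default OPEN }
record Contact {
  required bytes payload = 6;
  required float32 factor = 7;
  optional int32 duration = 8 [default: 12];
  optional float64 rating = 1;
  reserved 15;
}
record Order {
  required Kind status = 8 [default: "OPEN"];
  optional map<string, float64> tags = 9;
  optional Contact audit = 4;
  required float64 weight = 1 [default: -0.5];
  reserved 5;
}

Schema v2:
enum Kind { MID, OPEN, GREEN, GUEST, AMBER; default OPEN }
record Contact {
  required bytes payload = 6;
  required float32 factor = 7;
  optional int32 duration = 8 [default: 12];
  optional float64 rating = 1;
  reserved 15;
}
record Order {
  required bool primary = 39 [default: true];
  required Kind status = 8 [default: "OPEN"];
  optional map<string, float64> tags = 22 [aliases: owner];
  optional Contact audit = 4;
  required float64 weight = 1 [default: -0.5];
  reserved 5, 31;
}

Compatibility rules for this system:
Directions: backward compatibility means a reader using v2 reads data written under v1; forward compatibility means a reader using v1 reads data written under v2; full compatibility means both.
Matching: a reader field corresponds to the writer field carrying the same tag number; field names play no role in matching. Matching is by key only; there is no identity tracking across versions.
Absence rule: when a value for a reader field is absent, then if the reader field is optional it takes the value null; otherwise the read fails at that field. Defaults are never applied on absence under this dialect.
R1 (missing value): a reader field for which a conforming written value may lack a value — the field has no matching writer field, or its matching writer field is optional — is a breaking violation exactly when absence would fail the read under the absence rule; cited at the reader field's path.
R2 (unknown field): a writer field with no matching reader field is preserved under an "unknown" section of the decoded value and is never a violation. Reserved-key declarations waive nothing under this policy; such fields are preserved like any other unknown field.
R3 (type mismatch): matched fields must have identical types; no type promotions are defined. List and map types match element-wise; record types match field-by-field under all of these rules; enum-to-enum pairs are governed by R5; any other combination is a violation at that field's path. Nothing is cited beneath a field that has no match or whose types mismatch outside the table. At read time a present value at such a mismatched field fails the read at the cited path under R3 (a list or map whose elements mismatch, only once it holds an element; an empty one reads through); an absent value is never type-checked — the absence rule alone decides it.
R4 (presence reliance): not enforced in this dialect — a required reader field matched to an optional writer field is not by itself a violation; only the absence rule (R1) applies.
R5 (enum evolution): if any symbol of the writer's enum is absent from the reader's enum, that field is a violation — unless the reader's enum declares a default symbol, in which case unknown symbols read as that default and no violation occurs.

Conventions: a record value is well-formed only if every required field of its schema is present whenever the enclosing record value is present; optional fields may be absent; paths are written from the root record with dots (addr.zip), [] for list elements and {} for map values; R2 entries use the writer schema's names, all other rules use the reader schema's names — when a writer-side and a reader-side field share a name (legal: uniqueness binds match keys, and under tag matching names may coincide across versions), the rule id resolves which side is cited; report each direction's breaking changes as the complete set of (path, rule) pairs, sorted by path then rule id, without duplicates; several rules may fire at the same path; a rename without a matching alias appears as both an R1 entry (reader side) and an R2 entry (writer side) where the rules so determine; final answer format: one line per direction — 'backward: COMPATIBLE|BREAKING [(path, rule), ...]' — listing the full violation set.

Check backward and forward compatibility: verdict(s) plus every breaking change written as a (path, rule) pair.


each type pair in Order: writer, then reader
checking backward for Order: reader v2 against writer v1:
  primary: no writer match
  status: paired with writer status (Kind -> Kind; writer required)
  tags: no writer match
  audit: paired with writer audit (Contact -> Contact; writer optional)
  weight: paired with writer weight (float64 -> float64; writer required)
  tags (writer side), unknown to reader
  audit.payload: paired with writer audit.payload (bytes -> bytes; writer required)
  audit.factor: paired with writer audit.factor (float32 -> float32; writer required)
  audit.duration: paired with writer audit.duration (int32 -> int32; writer optional)
  audit.rating: paired with writer audit.rating (float64 -> float64; writer optional)
  R1 fires at primary
  => backward: BREAKING (1)
checking forward for Order: reader v1 against writer v2:
  status: paired with writer status (Kind -> Kind; writer required)
  tags: no writer match
  audit: paired with writer audit (Contact -> Contact; writer optional)
  weight: paired with writer weight (float64 -> float64; writer required)
  primary (writer side), unknown to reader
  tags (writer side), unknown to reader
  audit.payload: paired with writer audit.payload (bytes -> bytes; writer required)
  audit.factor: paired with writer audit.factor (float32 -> float32; writer required)
  audit.duration: paired with writer audit.duration (int32 -> int32; writer optional)
  audit.rating: paired with writer audit.rating (float64 -> float64; writer optional)
  => forward verdict for Order: COMPATIBLE, no violations

backward: BREAKING [(primary, R1)]; forward: COMPATIBLE []


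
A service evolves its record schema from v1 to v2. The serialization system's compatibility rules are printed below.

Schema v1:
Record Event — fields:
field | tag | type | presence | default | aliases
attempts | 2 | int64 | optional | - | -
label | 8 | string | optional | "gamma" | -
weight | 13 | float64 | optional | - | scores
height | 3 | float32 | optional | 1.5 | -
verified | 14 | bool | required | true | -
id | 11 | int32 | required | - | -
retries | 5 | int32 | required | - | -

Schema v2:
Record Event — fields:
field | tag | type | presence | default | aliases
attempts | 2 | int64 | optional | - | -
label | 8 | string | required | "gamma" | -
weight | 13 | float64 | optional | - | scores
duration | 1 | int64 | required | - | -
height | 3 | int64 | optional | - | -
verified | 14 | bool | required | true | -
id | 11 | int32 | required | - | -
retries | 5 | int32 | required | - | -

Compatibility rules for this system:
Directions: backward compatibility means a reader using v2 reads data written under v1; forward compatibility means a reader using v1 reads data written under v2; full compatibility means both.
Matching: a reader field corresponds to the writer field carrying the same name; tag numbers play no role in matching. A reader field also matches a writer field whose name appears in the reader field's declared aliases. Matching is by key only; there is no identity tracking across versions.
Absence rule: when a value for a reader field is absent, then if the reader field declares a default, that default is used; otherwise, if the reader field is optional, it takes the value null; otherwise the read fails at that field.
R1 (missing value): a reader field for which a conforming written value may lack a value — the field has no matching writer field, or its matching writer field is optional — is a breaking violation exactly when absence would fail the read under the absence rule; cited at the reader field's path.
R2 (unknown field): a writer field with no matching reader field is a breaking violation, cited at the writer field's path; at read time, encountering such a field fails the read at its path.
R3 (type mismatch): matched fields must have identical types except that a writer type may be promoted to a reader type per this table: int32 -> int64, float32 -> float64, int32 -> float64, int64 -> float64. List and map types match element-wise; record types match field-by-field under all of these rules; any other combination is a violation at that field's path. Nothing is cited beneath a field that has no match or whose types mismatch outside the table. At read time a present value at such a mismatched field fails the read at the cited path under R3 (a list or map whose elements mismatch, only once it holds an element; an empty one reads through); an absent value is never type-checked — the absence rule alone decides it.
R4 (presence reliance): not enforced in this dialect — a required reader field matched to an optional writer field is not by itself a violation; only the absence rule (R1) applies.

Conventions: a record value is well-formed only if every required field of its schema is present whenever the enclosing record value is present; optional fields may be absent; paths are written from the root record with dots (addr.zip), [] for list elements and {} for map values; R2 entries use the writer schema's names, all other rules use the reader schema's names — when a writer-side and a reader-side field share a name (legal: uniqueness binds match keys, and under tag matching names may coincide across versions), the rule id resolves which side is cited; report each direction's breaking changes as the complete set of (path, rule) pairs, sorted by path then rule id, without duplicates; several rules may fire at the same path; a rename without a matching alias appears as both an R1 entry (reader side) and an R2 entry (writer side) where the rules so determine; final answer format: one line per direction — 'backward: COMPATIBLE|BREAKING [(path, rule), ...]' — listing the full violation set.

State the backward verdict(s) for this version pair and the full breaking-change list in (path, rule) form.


the writer's type comes first in each Event pair
checking backward for Event: reader v2 against writer v1:
  writer optional, int64 -> int64: reader attempts maps from writer attempts
  writer optional, string -> string: reader label maps from writer label
  writer optional, float64 -> float64: reader weight maps from writer weight
  duration: no writer match
  writer optional, float32 -> int64: reader height maps from writer height
  writer required, bool -> bool: reader verified maps from writer verified
  writer required, int32 -> int32: reader id maps from writer id
  writer required, int32 -> int32: reader retries maps from writer retries
  rule R1 violated at duration
  rule R3 violated at height
  => backward verdict for Event: BREAKING, 2 violation(s)
the other Event changes do not affect what is asked:
  field label in record Event: optional changed to required -> inert for the asked Event verdict: nothing fires

backward: BREAKING [(duration, R1), (height, R3)]


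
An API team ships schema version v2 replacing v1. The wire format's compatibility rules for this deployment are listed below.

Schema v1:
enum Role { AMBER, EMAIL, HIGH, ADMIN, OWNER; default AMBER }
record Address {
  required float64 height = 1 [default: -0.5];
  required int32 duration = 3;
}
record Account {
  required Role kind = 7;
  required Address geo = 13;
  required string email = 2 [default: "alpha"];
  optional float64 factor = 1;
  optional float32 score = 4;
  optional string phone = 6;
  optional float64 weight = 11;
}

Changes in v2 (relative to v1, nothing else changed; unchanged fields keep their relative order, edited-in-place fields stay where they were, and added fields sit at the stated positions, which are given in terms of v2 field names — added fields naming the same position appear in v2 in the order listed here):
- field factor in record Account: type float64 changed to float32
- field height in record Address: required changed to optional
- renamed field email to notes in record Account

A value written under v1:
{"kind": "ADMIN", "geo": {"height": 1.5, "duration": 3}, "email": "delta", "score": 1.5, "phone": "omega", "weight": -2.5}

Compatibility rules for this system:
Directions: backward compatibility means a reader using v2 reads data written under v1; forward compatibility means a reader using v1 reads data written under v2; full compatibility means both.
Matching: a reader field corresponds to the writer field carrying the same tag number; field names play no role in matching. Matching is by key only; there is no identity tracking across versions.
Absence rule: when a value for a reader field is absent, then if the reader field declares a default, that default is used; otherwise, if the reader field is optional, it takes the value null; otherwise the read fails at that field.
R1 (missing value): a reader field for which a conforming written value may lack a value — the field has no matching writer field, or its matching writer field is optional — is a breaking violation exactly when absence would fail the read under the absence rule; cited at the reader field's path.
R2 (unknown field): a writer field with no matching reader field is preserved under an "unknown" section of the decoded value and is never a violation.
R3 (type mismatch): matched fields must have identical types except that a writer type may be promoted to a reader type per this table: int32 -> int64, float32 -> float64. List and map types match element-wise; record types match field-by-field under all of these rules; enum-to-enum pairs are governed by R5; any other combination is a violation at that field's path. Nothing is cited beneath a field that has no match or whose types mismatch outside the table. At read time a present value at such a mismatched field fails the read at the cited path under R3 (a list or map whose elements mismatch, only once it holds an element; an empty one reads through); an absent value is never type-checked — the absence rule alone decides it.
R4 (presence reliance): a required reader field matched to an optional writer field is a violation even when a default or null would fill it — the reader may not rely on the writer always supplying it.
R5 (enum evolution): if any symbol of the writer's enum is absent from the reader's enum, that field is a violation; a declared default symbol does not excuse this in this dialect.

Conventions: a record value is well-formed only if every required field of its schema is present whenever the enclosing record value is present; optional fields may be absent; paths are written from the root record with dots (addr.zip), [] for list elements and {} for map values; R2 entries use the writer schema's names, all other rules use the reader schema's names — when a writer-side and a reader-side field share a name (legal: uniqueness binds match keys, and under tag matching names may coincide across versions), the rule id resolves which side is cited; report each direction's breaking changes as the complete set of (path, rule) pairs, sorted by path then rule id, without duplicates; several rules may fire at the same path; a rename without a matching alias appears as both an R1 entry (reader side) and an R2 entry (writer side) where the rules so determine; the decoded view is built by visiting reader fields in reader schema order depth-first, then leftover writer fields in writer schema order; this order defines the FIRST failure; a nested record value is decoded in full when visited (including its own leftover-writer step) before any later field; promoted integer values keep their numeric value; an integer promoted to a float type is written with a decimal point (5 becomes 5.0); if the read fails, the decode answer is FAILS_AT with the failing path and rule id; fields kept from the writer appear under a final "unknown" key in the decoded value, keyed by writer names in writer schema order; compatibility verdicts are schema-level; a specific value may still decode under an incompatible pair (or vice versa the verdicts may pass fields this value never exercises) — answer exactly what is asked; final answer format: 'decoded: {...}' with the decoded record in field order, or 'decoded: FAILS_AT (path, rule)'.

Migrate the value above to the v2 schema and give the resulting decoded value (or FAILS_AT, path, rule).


decoded: {"kind": "ADMIN", "geo": {"height": 1.5, "duration": 3}, "notes": "delta", "factor": null, "score": 1.5, "phone": "omega", "weight": -2.5}

each type pair in Account: writer, then reader
decoding the Account value with the v2 reader:
  kind := "ADMIN"
  geo.height := 1.5
  geo.duration := 3
  notes := "delta" (from writer email)
  factor := null (absent, optional -> null)
  score := 1.5
  phone := "omega"
  weight := -2.5
  => decoded: {"kind": "ADMIN", "geo": {"height": 1.5, "duration": 3}, "notes": "delta", "factor": null, "score": 1.5, "phone": "omega", "weight": -2.5}
the rest of the Account diff is inert for this question:
  field factor in record Account: type float64 changed to float32 -> affects the rule determinations only; this particular Account value decodes identically
  field height in record Address: required changed to optional -> affects the rule determinations only; this particular Account value decodes identically


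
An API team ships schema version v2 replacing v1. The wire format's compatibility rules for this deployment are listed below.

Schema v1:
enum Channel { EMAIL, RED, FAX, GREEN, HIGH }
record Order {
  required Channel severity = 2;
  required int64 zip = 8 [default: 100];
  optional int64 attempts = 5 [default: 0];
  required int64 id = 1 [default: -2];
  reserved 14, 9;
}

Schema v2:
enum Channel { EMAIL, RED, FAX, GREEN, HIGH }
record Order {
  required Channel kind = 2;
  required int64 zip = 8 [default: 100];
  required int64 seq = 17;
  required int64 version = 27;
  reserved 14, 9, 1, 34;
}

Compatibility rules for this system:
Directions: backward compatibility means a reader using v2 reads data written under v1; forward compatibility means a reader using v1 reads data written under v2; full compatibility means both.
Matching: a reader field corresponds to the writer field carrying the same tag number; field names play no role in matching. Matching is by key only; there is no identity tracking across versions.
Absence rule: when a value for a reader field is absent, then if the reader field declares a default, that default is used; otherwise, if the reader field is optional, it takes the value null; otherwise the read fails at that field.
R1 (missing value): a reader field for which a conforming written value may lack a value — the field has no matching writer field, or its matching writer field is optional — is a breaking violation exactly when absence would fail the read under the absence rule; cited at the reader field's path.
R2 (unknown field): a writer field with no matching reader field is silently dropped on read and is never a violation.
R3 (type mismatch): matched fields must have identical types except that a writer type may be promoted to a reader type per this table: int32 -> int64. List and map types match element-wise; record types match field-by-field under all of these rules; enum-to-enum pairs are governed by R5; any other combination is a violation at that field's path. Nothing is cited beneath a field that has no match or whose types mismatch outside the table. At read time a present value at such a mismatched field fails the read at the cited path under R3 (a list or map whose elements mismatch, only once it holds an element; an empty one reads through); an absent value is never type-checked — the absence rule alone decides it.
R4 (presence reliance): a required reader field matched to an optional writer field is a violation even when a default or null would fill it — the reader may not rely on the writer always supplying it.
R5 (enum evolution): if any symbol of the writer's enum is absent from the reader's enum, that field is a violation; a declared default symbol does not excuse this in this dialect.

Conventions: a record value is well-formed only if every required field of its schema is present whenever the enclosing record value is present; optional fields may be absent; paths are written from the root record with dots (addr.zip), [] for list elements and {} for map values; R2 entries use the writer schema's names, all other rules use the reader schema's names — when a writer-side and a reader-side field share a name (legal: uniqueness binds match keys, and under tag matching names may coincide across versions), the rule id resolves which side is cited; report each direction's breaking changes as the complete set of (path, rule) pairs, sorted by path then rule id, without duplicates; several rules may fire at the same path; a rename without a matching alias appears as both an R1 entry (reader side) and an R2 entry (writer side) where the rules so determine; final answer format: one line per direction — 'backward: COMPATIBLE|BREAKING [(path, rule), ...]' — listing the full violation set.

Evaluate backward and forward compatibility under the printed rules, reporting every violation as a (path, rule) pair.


backward: BREAKING [(seq, R1), (version, R1)]; forward: COMPATIBLE []

the writer's type comes first in each Order pair
backward for Order (reader v2, writer v1):
  kind: paired with writer severity (Channel -> Channel; writer required)
  zip: paired with writer zip (int64 -> int64; writer required)
  no writer field matches reader seq
  no writer field matches reader version
  attempts (writer side), unknown to reader
  id (writer side), unknown to reader
  R1 fires at seq
  R1 fires at version
  => backward: BREAKING (2)
forward for Order (reader v1, writer v2):
  severity: paired with writer kind (Channel -> Channel; writer required)
  zip: paired with writer zip (int64 -> int64; writer required)
  no writer field matches reader attempts
  no writer field matches reader id
  seq (writer side), unknown to reader
  version (writer side), unknown to reader
  nothing fires on Order: forward is COMPATIBLE


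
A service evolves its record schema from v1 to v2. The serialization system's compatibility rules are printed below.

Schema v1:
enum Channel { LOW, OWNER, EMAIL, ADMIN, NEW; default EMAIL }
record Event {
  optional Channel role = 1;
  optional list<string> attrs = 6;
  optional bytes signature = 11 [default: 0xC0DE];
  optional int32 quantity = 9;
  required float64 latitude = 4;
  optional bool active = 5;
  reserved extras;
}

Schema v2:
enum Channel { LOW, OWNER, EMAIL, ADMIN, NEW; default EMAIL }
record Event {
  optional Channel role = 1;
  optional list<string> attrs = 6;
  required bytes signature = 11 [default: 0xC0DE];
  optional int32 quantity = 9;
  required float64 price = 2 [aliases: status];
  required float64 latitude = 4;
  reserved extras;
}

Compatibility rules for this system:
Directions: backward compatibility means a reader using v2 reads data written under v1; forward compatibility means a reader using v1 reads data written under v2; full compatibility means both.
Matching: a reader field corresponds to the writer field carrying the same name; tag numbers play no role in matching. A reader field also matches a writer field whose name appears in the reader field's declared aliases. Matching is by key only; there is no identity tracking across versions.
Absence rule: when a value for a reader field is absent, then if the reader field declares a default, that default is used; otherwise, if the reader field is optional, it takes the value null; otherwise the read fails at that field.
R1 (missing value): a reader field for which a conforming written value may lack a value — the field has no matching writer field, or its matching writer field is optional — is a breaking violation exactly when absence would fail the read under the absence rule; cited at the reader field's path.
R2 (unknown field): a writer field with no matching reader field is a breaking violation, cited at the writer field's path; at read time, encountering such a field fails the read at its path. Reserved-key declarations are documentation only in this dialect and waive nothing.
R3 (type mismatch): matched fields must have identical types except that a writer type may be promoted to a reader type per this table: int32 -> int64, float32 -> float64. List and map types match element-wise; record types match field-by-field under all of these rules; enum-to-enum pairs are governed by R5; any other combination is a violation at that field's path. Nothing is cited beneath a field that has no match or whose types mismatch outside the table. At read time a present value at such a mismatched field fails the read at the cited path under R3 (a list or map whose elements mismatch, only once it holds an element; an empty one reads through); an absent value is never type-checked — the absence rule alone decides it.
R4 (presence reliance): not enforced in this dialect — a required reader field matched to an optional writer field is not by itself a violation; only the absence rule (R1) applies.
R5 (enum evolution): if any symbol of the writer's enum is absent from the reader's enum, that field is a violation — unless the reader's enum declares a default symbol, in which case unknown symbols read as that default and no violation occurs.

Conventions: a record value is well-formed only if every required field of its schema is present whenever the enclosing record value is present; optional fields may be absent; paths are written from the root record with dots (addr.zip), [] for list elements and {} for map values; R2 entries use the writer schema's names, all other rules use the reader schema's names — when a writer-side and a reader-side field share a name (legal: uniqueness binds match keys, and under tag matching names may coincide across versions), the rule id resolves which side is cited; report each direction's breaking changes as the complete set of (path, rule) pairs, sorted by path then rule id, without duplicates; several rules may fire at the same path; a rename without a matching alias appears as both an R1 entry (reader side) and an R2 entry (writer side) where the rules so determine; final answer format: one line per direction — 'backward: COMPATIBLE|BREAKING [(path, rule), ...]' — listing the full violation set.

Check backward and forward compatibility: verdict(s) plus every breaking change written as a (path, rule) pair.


in Event below, arrows point writer -> reader
checking backward for Event: reader v2 against writer v1:
  role: Channel -> Channel, writer optional; from role
  attrs: list<string> -> list<string>, writer optional; from attrs
  signature: bytes -> bytes, writer optional; from signature
  quantity: int32 -> int32, writer optional; from quantity
  price has no writer counterpart
  latitude: float64 -> float64, writer required; from latitude
  leftover writer field: active
  violation R2 at active
  violation R1 at price
  => 2 violation(s): backward is BREAKING for Event
checking forward for Event: reader v1 against writer v2:
  role: Channel -> Channel, writer optional; from role
  attrs: list<string> -> list<string>, writer optional; from attrs
  signature: bytes -> bytes, writer required; from signature
  quantity: int32 -> int32, writer optional; from quantity
  latitude: float64 -> float64, writer required; from latitude
  active has no writer counterpart
  leftover writer field: price
  violation R2 at price
  => 1 violation(s): forward is BREAKING for Event

backward: BREAKING [(active, R2), (price, R1)]; forward: BREAKING [(price, R2)]


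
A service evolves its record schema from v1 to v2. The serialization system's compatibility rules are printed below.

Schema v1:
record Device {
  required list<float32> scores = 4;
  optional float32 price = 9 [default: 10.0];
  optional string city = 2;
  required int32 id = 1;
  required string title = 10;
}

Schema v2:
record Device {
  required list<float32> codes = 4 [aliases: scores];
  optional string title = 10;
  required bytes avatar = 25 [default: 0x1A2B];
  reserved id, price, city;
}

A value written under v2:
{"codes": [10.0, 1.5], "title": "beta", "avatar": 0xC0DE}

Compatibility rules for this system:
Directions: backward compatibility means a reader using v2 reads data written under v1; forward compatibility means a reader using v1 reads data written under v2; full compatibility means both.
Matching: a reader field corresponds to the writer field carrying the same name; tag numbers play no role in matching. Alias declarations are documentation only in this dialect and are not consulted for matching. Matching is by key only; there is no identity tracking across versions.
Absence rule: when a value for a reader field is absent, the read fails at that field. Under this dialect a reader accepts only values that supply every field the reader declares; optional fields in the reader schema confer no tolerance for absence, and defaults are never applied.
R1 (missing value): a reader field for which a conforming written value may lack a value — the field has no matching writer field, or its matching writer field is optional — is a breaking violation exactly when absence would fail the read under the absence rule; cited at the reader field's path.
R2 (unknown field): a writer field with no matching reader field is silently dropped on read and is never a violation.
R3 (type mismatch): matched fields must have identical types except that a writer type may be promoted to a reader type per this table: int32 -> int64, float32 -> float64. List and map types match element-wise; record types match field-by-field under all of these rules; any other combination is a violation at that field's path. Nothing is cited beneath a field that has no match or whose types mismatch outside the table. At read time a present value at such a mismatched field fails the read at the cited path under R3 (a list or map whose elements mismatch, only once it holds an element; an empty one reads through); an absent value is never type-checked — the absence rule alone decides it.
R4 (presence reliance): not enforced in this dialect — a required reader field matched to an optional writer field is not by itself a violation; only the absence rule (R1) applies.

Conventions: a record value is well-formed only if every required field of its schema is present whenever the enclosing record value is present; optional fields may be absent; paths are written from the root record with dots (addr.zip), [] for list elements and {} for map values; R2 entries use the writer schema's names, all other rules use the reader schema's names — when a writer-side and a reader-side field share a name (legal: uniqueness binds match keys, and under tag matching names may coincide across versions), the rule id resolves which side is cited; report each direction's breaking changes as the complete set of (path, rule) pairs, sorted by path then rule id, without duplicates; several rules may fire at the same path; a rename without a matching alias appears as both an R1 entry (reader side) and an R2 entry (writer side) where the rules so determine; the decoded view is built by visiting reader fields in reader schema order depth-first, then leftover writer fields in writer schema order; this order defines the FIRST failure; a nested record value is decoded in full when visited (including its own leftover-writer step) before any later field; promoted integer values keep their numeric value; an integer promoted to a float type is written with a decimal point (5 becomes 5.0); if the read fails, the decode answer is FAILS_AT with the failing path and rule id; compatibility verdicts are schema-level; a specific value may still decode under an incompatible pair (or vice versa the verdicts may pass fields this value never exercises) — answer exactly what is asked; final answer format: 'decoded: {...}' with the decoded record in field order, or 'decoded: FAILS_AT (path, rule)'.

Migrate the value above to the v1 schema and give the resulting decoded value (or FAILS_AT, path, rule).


decoded: FAILS_AT (scores, R1)

the writer's type comes first in each Device pair
migrating the Device value to v1:
  read fails at scores under R1 (no fill)
  => FAILS_AT (scores, R1)
ruling out the remaining Device differences:
  removed field id from record Device (its key "id" joins the reserved list) -> a verdict-level change on Device — the shown value reads the same
  removed field price from record Device (its key "price" joins the reserved list) -> a verdict-level change on Device — the shown value reads the same
  field title in record Device: required changed to optional -> a verdict-level change on Device — the shown value reads the same
  removed field city from record Device (its key "city" joins the reserved list) -> a verdict-level change on Device — the shown value reads the same
  added field avatar to record Device: required bytes, tag 25, default 0x1A2B (in v2 it sits last) -> a verdict-level change on Device — the shown value reads the same


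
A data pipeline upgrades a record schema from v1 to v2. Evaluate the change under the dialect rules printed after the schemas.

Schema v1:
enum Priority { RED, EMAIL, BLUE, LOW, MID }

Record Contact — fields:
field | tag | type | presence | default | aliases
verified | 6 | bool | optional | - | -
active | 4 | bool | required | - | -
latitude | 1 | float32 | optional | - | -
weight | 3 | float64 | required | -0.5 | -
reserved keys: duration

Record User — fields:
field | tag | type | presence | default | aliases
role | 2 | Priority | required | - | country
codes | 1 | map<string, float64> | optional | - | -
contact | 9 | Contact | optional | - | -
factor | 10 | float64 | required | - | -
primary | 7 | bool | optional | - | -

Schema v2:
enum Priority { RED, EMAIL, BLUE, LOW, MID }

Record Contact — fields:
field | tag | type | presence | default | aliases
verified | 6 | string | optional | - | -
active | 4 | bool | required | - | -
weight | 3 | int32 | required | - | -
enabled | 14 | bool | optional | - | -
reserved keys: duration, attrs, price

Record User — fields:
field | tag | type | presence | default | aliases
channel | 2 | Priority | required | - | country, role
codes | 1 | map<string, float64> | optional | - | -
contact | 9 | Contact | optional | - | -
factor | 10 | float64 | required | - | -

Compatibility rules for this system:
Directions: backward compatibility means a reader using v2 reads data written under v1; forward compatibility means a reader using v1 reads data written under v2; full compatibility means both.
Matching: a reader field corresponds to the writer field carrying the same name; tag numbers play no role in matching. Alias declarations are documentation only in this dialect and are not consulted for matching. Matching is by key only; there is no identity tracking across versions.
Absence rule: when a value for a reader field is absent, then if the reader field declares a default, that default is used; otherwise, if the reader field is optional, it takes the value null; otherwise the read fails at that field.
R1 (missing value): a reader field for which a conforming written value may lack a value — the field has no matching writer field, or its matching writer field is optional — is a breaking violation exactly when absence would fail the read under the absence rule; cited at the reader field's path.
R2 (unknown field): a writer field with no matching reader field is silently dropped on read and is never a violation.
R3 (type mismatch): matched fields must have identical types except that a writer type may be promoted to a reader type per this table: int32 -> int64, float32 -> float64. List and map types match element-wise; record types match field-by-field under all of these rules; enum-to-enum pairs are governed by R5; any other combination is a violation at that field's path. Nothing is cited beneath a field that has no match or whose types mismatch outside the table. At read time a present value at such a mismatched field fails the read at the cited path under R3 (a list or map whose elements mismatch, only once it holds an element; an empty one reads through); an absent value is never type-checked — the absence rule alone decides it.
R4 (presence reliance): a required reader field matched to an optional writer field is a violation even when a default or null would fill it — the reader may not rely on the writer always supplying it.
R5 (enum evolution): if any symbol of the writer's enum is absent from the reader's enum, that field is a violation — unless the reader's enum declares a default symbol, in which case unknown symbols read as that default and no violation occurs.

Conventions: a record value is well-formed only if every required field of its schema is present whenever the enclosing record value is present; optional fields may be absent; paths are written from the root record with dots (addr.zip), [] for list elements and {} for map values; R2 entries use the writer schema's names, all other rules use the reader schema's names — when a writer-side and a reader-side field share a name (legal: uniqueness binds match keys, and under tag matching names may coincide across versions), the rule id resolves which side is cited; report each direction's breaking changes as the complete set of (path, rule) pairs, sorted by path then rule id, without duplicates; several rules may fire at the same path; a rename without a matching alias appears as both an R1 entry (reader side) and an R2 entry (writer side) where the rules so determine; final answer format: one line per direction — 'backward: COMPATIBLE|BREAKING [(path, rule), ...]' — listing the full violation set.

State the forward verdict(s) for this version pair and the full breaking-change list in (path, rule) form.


the writer's type comes first in each User pair
checking forward for User: reader v1 against writer v2:
  role has no writer counterpart
  codes: map<string, float64> -> map<string, float64>, writer optional; from codes
  contact: Contact -> Contact, writer optional; from contact
  factor: float64 -> float64, writer required; from factor
  primary has no writer counterpart
  writer channel: unknown to reader
  contact.verified: string -> bool, writer optional; from contact.verified
  contact.active: bool -> bool, writer required; from contact.active
  contact.latitude has no writer counterpart
  contact.weight: int32 -> float64, writer required; from contact.weight
  writer contact.enabled: unknown to reader
  rule R3 violated at contact.verified
  rule R3 violated at contact.weight
  rule R1 violated at role
  forward on User therefore BREAKING (3)
ruling out the remaining User differences:
  removed field latitude from record Contact -> inert for the asked User verdict: nothing fires
  removed field primary from record User -> inert for the asked User verdict: nothing fires
  added field enabled to record Contact: optional bool, tag 14 (in v2 it sits last) -> inert for the asked User verdict: nothing fires

forward: BREAKING [(contact.verified, R3), (contact.weight, R3), (role, R1)]
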